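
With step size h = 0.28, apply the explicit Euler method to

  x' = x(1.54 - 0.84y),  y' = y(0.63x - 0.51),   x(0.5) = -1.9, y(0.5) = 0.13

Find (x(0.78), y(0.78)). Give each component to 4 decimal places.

-2.6612, 0.0679

Euler on (x,y): x_{n+1} = x_n + h·x', y_{n+1} = y_n + h·y'.
0.500000: (-1.900000, 0.130000); f=(-2.718520, -0.221910) → (-2.661186, 0.067865)
(x(0.78), y(0.78)) ≈ (-2.6612, 0.0679)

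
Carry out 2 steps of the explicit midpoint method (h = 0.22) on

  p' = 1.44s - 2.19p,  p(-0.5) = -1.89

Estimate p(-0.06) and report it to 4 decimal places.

Midpoint: k1 = f(s_n, p_n); k2 = f(s_n + h/2, p_n + (h/2)·k1); p_{n+1} = p_n + h·k2.
s=-0.500000, p=-1.890000:
  k1 = f(-0.500000, -1.890000) = 3.419100
  k2 = f(-0.390000, -1.513899) = 2.753839
  p ← -1.890000 + 0.22·2.753839 = -1.284155
s=-0.280000, p=-1.284155:
  k1 = f(-0.280000, -1.284155) = 2.409100
  k2 = f(-0.170000, -1.019154) = 1.987148
  p ← -1.284155 + 0.22·1.987148 = -0.846983
p(-0.06) ≈ -0.8470

-0.8470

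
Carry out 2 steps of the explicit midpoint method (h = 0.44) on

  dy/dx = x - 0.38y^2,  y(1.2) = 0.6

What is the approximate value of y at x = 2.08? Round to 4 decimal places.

1.6147

Midpoint: k1 = f(x_n, y_n); k2 = f(x_n + h/2, y_n + (h/2)·k1); y_{n+1} = y_n + h·k2.
x=1.200000, y=0.600000:
  k1 = f(1.200000, 0.600000) = 1.063200
  k2 = f(1.420000, 0.833904) = 1.155750
  y ← 0.600000 + 0.44·1.155750 = 1.108530
x=1.640000, y=1.108530:
  k1 = f(1.640000, 1.108530) = 1.173041
  k2 = f(1.860000, 1.366599) = 1.150315
  y ← 1.108530 + 0.44·1.150315 = 1.614668
y(2.08) ≈ 1.6147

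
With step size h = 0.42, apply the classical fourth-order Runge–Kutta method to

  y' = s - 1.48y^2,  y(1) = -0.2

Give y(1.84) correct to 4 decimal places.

0.7773

RK4: k1 = f(s_n, y_n); k2 = f(s_n + h/2, y_n + (h/2)·k1); k3 = f(s_n + h/2, y_n + (h/2)·k2); k4 = f(s_n + h, y_n + h·k3); y_{n+1} = y_n + (h/6)·(k1 + 2k2 + 2k3 + k4).
s=1.000000, y=-0.200000:
  k1 = f(1.000000, -0.200000) = 0.940800
  k2 = f(1.210000, -0.002432) = 1.209991
  k3 = f(1.210000, 0.054098) = 1.205669
  k4 = f(1.420000, 0.306381) = 1.281074
  y ← -0.200000 + (0.42/6)·(k1 + 2k2 + 2k3 + k4) = 0.293724
s=1.420000, y=0.293724:
  k1 = f(1.420000, 0.293724) = 1.292315
  k2 = f(1.630000, 0.565110) = 1.157363
  k3 = f(1.630000, 0.536770) = 1.203580
  k4 = f(1.840000, 0.799227) = 0.894630
  y ← 0.293724 + (0.42/6)·(k1 + 2k2 + 2k3 + k4) = 0.777342
y(1.84) ≈ 0.7773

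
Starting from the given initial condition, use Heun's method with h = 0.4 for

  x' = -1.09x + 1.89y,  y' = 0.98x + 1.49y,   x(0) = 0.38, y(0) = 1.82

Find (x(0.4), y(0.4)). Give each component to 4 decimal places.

1.7927, 3.6585

Heun on (x,y): k1 = f(s_n, state_n); k2 = f(s_n + h, state_n + h·k1); state_{n+1} = state_n + (h/2)·(k1 + k2).
0.000000: (0.380000, 1.820000)
  k1 = (3.025600, 3.084200)
  predictor → (1.590240, 3.053680)
  k2 = (4.038094, 6.108418)
  → (1.792739, 3.658524)
(x(0.4), y(0.4)) ≈ (1.7927, 3.6585)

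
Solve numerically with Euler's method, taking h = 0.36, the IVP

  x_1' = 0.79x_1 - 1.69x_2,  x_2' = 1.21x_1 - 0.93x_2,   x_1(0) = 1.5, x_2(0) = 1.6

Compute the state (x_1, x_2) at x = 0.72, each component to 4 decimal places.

Euler on (x_1,x_2): x_1_{n+1} = x_1_n + h·x_1', x_2_{n+1} = x_2_n + h·x_2'.
0.000000: (1.500000, 1.600000); f=(-1.519000, 0.327000) → (0.953160, 1.717720)
0.360000: (0.953160, 1.717720); f=(-2.149950, -0.444156) → (0.179178, 1.557824)
(x_1(0.72), x_2(0.72)) ≈ (0.1792, 1.5578)

0.1792, 1.5578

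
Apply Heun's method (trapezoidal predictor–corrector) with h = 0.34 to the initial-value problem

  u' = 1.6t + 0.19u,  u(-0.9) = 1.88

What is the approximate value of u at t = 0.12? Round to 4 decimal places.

1.5440

Heun: k1 = f(t_n, u_n); k2 = f(t_n + h, u_n + h·k1); u_{n+1} = u_n + (h/2)·(k1 + k2).
t=-0.900000, u=1.880000:
  k1 = f(-0.900000, 1.880000) = -1.082800
  k2 = f(-0.560000, 1.511848) = -0.608749
  u ← 1.880000 + (0.34/2)·(-1.082800 + (-0.608749)) = 1.592437
t=-0.560000, u=1.592437:
  k1 = f(-0.560000, 1.592437) = -0.593437
  k2 = f(-0.220000, 1.390668) = -0.087773
  u ← 1.592437 + (0.34/2)·(-0.593437 + (-0.087773)) = 1.476631
t=-0.220000, u=1.476631:
  k1 = f(-0.220000, 1.476631) = -0.071440
  k2 = f(0.120000, 1.452341) = 0.467945
  u ← 1.476631 + (0.34/2)·(-0.071440 + 0.467945) = 1.544037
u(0.12) ≈ 1.5440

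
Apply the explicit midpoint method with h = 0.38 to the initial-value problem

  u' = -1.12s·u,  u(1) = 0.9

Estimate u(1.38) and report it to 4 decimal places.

0.5412

Midpoint: k1 = f(s_n, u_n); k2 = f(s_n + h/2, u_n + (h/2)·k1); u_{n+1} = u_n + h·k2.
s=1.000000, u=0.900000:
  k1 = f(1.000000, 0.900000) = -1.008000
  k2 = f(1.190000, 0.708480) = -0.944262
  u ← 0.900000 + 0.38·(-0.944262) = 0.541180
u(1.38) ≈ 0.5412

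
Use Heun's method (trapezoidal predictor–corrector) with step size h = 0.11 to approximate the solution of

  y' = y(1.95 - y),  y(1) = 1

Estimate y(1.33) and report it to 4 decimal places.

Heun: k1 = f(t_n, y_n); k2 = f(t_n + h, y_n + h·k1); y_{n+1} = y_n + (h/2)·(k1 + k2).
t=1.000000, y=1.000000:
  k1 = f(1.000000, 1.000000) = 0.950000
  k2 = f(1.110000, 1.104500) = 0.933855
  y ← 1.000000 + (0.11/2)·(0.950000 + 0.933855) = 1.103612
t=1.110000, y=1.103612:
  k1 = f(1.110000, 1.103612) = 0.934084
  k2 = f(1.220000, 1.206361) = 0.897097
  y ← 1.103612 + (0.11/2)·(0.934084 + 0.897097) = 1.204327
t=1.220000, y=1.204327:
  k1 = f(1.220000, 1.204327) = 0.898034
  k2 = f(1.330000, 1.303111) = 0.842968
  y ← 1.204327 + (0.11/2)·(0.898034 + 0.842968) = 1.300082
y(1.33) ≈ 1.3001

1.3001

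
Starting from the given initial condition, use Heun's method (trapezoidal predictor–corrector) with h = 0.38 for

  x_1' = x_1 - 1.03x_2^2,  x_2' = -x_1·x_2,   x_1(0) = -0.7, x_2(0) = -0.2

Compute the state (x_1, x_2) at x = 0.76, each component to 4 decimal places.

-1.5589, -0.4342

Heun on (x_1,x_2): k1 = f(x_n, state_n); k2 = f(x_n + h, state_n + h·k1); state_{n+1} = state_n + (h/2)·(k1 + k2).
0.000000: (-0.700000, -0.200000)
  k1 = (-0.741200, -0.140000)
  predictor → (-0.981656, -0.253200)
  k2 = (-1.047690, -0.248555)
  → (-1.039889, -0.273826)
0.380000: (-1.039889, -0.273826)
  k1 = (-1.117119, -0.284748)
  predictor → (-1.464394, -0.382030)
  k2 = (-1.614719, -0.559442)
  → (-1.558938, -0.434222)
(x_1(0.76), x_2(0.76)) ≈ (-1.5589, -0.4342)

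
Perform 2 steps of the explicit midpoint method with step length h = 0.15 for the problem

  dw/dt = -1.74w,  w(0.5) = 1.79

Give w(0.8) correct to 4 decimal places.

1.0697

Midpoint: k1 = f(t_n, w_n); k2 = f(t_n + h/2, w_n + (h/2)·k1); w_{n+1} = w_n + h·k2.
t=0.500000, w=1.790000:
  k1 = f(0.500000, 1.790000) = -3.114600
  k2 = f(0.575000, 1.556405) = -2.708145
  w ← 1.790000 + 0.15·(-2.708145) = 1.383778
t=0.650000, w=1.383778:
  k1 = f(0.650000, 1.383778) = -2.407774
  k2 = f(0.725000, 1.203195) = -2.093560
  w ← 1.383778 + 0.15·(-2.093560) = 1.069744
w(0.8) ≈ 1.0697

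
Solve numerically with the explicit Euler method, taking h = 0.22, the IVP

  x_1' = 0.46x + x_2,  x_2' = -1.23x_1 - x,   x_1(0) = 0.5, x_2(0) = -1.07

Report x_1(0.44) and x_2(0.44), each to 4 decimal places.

0.0217, -1.3253

Euler on (x_1,x_2): x_1_{n+1} = x_1_n + h·x_1', x_2_{n+1} = x_2_n + h·x_2'.
0.000000: (0.500000, -1.070000); f=(-1.070000, -0.615000) → (0.264600, -1.205300)
0.220000: (0.264600, -1.205300); f=(-1.104100, -0.545458) → (0.021698, -1.325301)
(x_1(0.44), x_2(0.44)) ≈ (0.0217, -1.3253)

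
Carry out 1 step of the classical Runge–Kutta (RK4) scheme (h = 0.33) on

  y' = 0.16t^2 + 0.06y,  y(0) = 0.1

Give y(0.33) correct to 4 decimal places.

RK4: k1 = f(t_n, y_n); k2 = f(t_n + h/2, y_n + (h/2)·k1); k3 = f(t_n + h/2, y_n + (h/2)·k2); k4 = f(t_n + h, y_n + h·k3); y_{n+1} = y_n + (h/6)·(k1 + 2k2 + 2k3 + k4).
t=0.000000, y=0.100000:
  k1 = f(0.000000, 0.100000) = 0.006000
  k2 = f(0.165000, 0.100990) = 0.010415
  k3 = f(0.165000, 0.101719) = 0.010459
  k4 = f(0.330000, 0.103452) = 0.023631
  y ← 0.100000 + (0.33/6)·(k1 + 2k2 + 2k3 + k4) = 0.103926
y(0.33) ≈ 0.1039

0.1039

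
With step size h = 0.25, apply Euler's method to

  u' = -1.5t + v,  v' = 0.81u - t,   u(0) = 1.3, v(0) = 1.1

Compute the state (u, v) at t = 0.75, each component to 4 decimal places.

2.0395, 1.8637

Euler on (u,v): u_{n+1} = u_n + h·u', v_{n+1} = v_n + h·v'.
0.000000: (1.300000, 1.100000); f=(1.100000, 1.053000) → (1.575000, 1.363250)
0.250000: (1.575000, 1.363250); f=(0.988250, 1.025750) → (1.822063, 1.619688)
0.500000: (1.822063, 1.619688); f=(0.869688, 0.975871) → (2.039484, 1.863655)
(u(0.75), v(0.75)) ≈ (2.0395, 1.8637)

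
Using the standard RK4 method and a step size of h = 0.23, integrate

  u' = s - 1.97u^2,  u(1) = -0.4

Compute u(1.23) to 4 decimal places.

-0.1869

RK4: k1 = f(s_n, u_n); k2 = f(s_n + h/2, u_n + (h/2)·k1); k3 = f(s_n + h/2, u_n + (h/2)·k2); k4 = f(s_n + h, u_n + h·k3); u_{n+1} = u_n + (h/6)·(k1 + 2k2 + 2k3 + k4).
s=1.000000, u=-0.400000:
  k1 = f(1.000000, -0.400000) = 0.684800
  k2 = f(1.115000, -0.321248) = 0.911695
  k3 = f(1.115000, -0.295155) = 0.943381
  k4 = f(1.230000, -0.183022) = 1.164010
  u ← -0.400000 + (0.23/6)·(k1 + 2k2 + 2k3 + k4) = -0.186906
u(1.23) ≈ -0.1869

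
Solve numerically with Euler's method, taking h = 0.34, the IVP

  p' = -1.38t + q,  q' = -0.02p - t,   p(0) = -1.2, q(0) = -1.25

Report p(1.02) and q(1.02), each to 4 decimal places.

-2.9836, -1.5626

Euler on (p,q): p_{n+1} = p_n + h·p', q_{n+1} = q_n + h·q'.
0.000000: (-1.200000, -1.250000); f=(-1.250000, 0.024000) → (-1.625000, -1.241840)
0.340000: (-1.625000, -1.241840); f=(-1.711040, -0.307500) → (-2.206754, -1.346390)
0.680000: (-2.206754, -1.346390); f=(-2.284790, -0.635865) → (-2.983582, -1.562584)
(p(1.02), q(1.02)) ≈ (-2.9836, -1.5626)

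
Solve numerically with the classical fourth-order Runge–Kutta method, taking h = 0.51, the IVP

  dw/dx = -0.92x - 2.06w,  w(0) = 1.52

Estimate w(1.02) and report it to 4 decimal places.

-0.0710

RK4: k1 = f(x_n, w_n); k2 = f(x_n + h/2, w_n + (h/2)·k1); k3 = f(x_n + h/2, w_n + (h/2)·k2); k4 = f(x_n + h, w_n + h·k3); w_{n+1} = w_n + (h/6)·(k1 + 2k2 + 2k3 + k4).
x=0.000000, w=1.520000:
  k1 = f(0.000000, 1.520000) = -3.131200
  k2 = f(0.255000, 0.721544) = -1.720981
  k3 = f(0.255000, 1.081150) = -2.461769
  k4 = f(0.510000, 0.264498) = -1.014066
  w ← 1.520000 + (0.51/6)·(k1 + 2k2 + 2k3 + k4) = 0.456585
x=0.510000, w=0.456585:
  k1 = f(0.510000, 0.456585) = -1.409765
  k2 = f(0.765000, 0.097095) = -0.903815
  k3 = f(0.765000, 0.226112) = -1.169591
  k4 = f(1.020000, -0.139906) = -0.650193
  w ← 0.456585 + (0.51/6)·(k1 + 2k2 + 2k3 + k4) = -0.070991
w(1.02) ≈ -0.0710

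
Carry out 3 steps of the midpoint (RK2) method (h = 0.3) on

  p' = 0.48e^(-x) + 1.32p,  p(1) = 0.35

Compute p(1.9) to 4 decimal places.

1.3358

Midpoint: k1 = f(x_n, p_n); k2 = f(x_n + h/2, p_n + (h/2)·k1); p_{n+1} = p_n + h·k2.
x=1.000000, p=0.350000:
  k1 = f(1.000000, 0.350000) = 0.638582
  k2 = f(1.150000, 0.445787) = 0.740425
  p ← 0.350000 + 0.3·0.740425 = 0.572127
x=1.300000, p=0.572127:
  k1 = f(1.300000, 0.572127) = 0.886024
  k2 = f(1.450000, 0.705031) = 1.043235
  p ← 0.572127 + 0.3·1.043235 = 0.885098
x=1.600000, p=0.885098:
  k1 = f(1.600000, 0.885098) = 1.265240
  k2 = f(1.750000, 1.074884) = 1.502258
  p ← 0.885098 + 0.3·1.502258 = 1.335775
p(1.9) ≈ 1.3358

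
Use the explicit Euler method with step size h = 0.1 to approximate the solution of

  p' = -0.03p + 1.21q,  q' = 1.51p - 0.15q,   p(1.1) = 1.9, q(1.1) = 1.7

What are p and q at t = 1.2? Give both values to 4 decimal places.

Euler on (p,q): p_{n+1} = p_n + h·p', q_{n+1} = q_n + h·q'.
1.100000: (1.900000, 1.700000); f=(2.000000, 2.614000) → (2.100000, 1.961400)
(p(1.2), q(1.2)) ≈ (2.1000, 1.9614)

2.1000, 1.9614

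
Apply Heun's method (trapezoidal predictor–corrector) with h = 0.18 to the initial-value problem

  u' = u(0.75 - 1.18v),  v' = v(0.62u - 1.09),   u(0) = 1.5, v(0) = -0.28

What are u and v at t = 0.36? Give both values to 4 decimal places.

2.2054, -0.2838

Heun on (u,v): k1 = f(t_n, state_n); k2 = f(t_n + h, state_n + h·k1); state_{n+1} = state_n + (h/2)·(k1 + k2).
0.000000: (1.500000, -0.280000)
  k1 = (1.620600, 0.044800)
  predictor → (1.791708, -0.271936)
  k2 = (1.918712, -0.005672)
  → (1.818538, -0.276479)
0.180000: (1.818538, -0.276479)
  k1 = (1.957192, -0.010366)
  predictor → (2.170833, -0.278344)
  k2 = (2.341127, -0.071233)
  → (2.205387, -0.283822)
(u(0.36), v(0.36)) ≈ (2.2054, -0.2838)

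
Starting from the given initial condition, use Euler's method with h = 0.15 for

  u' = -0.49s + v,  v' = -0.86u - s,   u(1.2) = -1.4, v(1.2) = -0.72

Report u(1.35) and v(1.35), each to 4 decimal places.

-1.5962, -0.7194

Euler on (u,v): u_{n+1} = u_n + h·u', v_{n+1} = v_n + h·v'.
1.200000: (-1.400000, -0.720000); f=(-1.308000, 0.004000) → (-1.596200, -0.719400)
(u(1.35), v(1.35)) ≈ (-1.5962, -0.7194)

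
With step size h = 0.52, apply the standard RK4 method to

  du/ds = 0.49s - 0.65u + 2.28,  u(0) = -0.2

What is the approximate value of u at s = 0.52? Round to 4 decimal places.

RK4: k1 = f(s_n, u_n); k2 = f(s_n + h/2, u_n + (h/2)·k1); k3 = f(s_n + h/2, u_n + (h/2)·k2); k4 = f(s_n + h, u_n + h·k3); u_{n+1} = u_n + (h/6)·(k1 + 2k2 + 2k3 + k4).
s=0.000000, u=-0.200000:
  k1 = f(0.000000, -0.200000) = 2.410000
  k2 = f(0.260000, 0.426600) = 2.130110
  k3 = f(0.260000, 0.353829) = 2.177411
  k4 = f(0.520000, 0.932254) = 1.928835
  u ← -0.200000 + (0.52/6)·(k1 + 2k2 + 2k3 + k4) = 0.922669
u(0.52) ≈ 0.9227

0.9227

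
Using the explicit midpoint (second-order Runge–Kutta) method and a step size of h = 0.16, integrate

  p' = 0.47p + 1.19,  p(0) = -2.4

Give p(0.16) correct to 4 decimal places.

Midpoint: k1 = f(x_n, p_n); k2 = f(x_n + h/2, p_n + (h/2)·k1); p_{n+1} = p_n + h·k2.
x=0.000000, p=-2.400000:
  k1 = f(0.000000, -2.400000) = 0.062000
  k2 = f(0.080000, -2.395040) = 0.064331
  p ← -2.400000 + 0.16·0.064331 = -2.389707
p(0.16) ≈ -2.3897

-2.3897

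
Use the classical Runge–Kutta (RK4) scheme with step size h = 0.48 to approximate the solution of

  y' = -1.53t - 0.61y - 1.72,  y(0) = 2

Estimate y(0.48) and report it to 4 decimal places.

0.6164

RK4: k1 = f(t_n, y_n); k2 = f(t_n + h/2, y_n + (h/2)·k1); k3 = f(t_n + h/2, y_n + (h/2)·k2); k4 = f(t_n + h, y_n + h·k3); y_{n+1} = y_n + (h/6)·(k1 + 2k2 + 2k3 + k4).
t=0.000000, y=2.000000:
  k1 = f(0.000000, 2.000000) = -2.940000
  k2 = f(0.240000, 1.294400) = -2.876784
  k3 = f(0.240000, 1.309572) = -2.886039
  k4 = f(0.480000, 0.614701) = -2.829368
  y ← 2.000000 + (0.48/6)·(k1 + 2k2 + 2k3 + k4) = 0.616399
y(0.48) ≈ 0.6164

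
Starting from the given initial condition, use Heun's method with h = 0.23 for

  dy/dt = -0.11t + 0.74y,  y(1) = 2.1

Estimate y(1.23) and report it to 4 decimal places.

2.4575

Heun: k1 = f(t_n, y_n); k2 = f(t_n + h, y_n + h·k1); y_{n+1} = y_n + (h/2)·(k1 + k2).
t=1.000000, y=2.100000:
  k1 = f(1.000000, 2.100000) = 1.444000
  k2 = f(1.230000, 2.432120) = 1.664469
  y ← 2.100000 + (0.23/2)·(1.444000 + 1.664469) = 2.457474
y(1.23) ≈ 2.4575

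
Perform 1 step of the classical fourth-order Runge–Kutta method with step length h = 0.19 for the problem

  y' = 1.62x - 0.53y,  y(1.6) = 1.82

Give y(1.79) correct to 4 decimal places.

RK4: k1 = f(x_n, y_n); k2 = f(x_n + h/2, y_n + (h/2)·k1); k3 = f(x_n + h/2, y_n + (h/2)·k2); k4 = f(x_n + h, y_n + h·k3); y_{n+1} = y_n + (h/6)·(k1 + 2k2 + 2k3 + k4).
x=1.600000, y=1.820000:
  k1 = f(1.600000, 1.820000) = 1.627400
  k2 = f(1.695000, 1.974603) = 1.699360
  k3 = f(1.695000, 1.981439) = 1.695737
  k4 = f(1.790000, 2.142190) = 1.764439
  y ← 1.820000 + (0.19/6)·(k1 + 2k2 + 2k3 + k4) = 2.142431
y(1.79) ≈ 2.1424

2.1424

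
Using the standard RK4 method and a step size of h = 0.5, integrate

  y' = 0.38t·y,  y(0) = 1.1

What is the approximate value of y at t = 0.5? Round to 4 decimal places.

RK4: k1 = f(t_n, y_n); k2 = f(t_n + h/2, y_n + (h/2)·k1); k3 = f(t_n + h/2, y_n + (h/2)·k2); k4 = f(t_n + h, y_n + h·k3); y_{n+1} = y_n + (h/6)·(k1 + 2k2 + 2k3 + k4).
t=0.000000, y=1.100000:
  k1 = f(0.000000, 1.100000) = 0.000000
  k2 = f(0.250000, 1.100000) = 0.104500
  k3 = f(0.250000, 1.126125) = 0.106982
  k4 = f(0.500000, 1.153491) = 0.219163
  y ← 1.100000 + (0.5/6)·(k1 + 2k2 + 2k3 + k4) = 1.153511
y(0.5) ≈ 1.1535

1.1535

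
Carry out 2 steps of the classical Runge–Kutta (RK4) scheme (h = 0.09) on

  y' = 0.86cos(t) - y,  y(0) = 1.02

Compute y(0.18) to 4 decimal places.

0.9928

RK4: k1 = f(t_n, y_n); k2 = f(t_n + h/2, y_n + (h/2)·k1); k3 = f(t_n + h/2, y_n + (h/2)·k2); k4 = f(t_n + h, y_n + h·k3); y_{n+1} = y_n + (h/6)·(k1 + 2k2 + 2k3 + k4).
t=0.000000, y=1.020000:
  k1 = f(0.000000, 1.020000) = -0.160000
  k2 = f(0.045000, 1.012800) = -0.153671
  k3 = f(0.045000, 1.013085) = -0.153955
  k4 = f(0.090000, 1.006144) = -0.149625
  y ← 1.020000 + (0.09/6)·(k1 + 2k2 + 2k3 + k4) = 1.006127
t=0.090000, y=1.006127:
  k1 = f(0.090000, 1.006127) = -0.149607
  k2 = f(0.135000, 0.999395) = -0.147219
  k3 = f(0.135000, 0.999502) = -0.147327
  k4 = f(0.180000, 0.992867) = -0.146762
  y ← 1.006127 + (0.09/6)·(k1 + 2k2 + 2k3 + k4) = 0.992845
y(0.18) ≈ 0.9928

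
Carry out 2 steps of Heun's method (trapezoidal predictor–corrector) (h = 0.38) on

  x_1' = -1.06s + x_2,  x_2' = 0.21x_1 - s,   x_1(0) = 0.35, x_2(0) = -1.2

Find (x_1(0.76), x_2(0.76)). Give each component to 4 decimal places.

-0.9167, -1.5185

Heun on (x_1,x_2): k1 = f(s_n, state_n); k2 = f(s_n + h, state_n + h·k1); state_{n+1} = state_n + (h/2)·(k1 + k2).
0.000000: (0.350000, -1.200000)
  k1 = (-1.200000, 0.073500)
  predictor → (-0.106000, -1.172070)
  k2 = (-1.574870, -0.402260)
  → (-0.177225, -1.262464)
0.380000: (-0.177225, -1.262464)
  k1 = (-1.665264, -0.417217)
  predictor → (-0.810026, -1.421007)
  k2 = (-2.226607, -0.930105)
  → (-0.916681, -1.518456)
(x_1(0.76), x_2(0.76)) ≈ (-0.9167, -1.5185)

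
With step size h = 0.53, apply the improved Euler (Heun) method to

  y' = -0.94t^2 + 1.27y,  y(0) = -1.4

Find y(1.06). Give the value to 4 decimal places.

Heun: k1 = f(t_n, y_n); k2 = f(t_n + h, y_n + h·k1); y_{n+1} = y_n + (h/2)·(k1 + k2).
t=0.000000, y=-1.400000:
  k1 = f(0.000000, -1.400000) = -1.778000
  k2 = f(0.530000, -2.342340) = -3.238818
  y ← -1.400000 + (0.53/2)·(-1.778000 + (-3.238818)) = -2.729457
t=0.530000, y=-2.729457:
  k1 = f(0.530000, -2.729457) = -3.730456
  k2 = f(1.060000, -4.706598) = -7.033564
  y ← -2.729457 + (0.53/2)·(-3.730456 + (-7.033564)) = -5.581922
y(1.06) ≈ -5.5819

-5.5819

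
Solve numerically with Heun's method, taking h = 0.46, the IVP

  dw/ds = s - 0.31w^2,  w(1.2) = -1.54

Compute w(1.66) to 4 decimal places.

Heun: k1 = f(s_n, w_n); k2 = f(s_n + h, w_n + h·k1); w_{n+1} = w_n + (h/2)·(k1 + k2).
s=1.200000, w=-1.540000:
  k1 = f(1.200000, -1.540000) = 0.464804
  k2 = f(1.660000, -1.326190) = 1.114778
  w ← -1.540000 + (0.46/2)·(0.464804 + 1.114778) = -1.176696
w(1.66) ≈ -1.1767

-1.1767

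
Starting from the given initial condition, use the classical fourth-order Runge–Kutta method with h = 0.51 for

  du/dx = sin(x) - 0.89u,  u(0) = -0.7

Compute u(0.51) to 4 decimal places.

RK4: k1 = f(x_n, u_n); k2 = f(x_n + h/2, u_n + (h/2)·k1); k3 = f(x_n + h/2, u_n + (h/2)·k2); k4 = f(x_n + h, u_n + h·k3); u_{n+1} = u_n + (h/6)·(k1 + 2k2 + 2k3 + k4).
x=0.000000, u=-0.700000:
  k1 = f(0.000000, -0.700000) = 0.623000
  k2 = f(0.255000, -0.541135) = 0.733856
  k3 = f(0.255000, -0.512867) = 0.708697
  k4 = f(0.510000, -0.338565) = 0.789500
  u ← -0.700000 + (0.51/6)·(k1 + 2k2 + 2k3 + k4) = -0.334704
u(0.51) ≈ -0.3347

-0.3347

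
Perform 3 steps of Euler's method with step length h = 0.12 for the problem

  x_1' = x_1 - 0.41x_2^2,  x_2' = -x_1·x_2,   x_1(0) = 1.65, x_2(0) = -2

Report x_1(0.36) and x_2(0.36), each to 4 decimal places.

1.8481, -1.0203

Euler on (x_1,x_2): x_1_{n+1} = x_1_n + h·x_1', x_2_{n+1} = x_2_n + h·x_2'.
0.000000: (1.650000, -2.000000); f=(0.010000, 3.300000) → (1.651200, -1.604000)
0.120000: (1.651200, -1.604000); f=(0.596345, 2.648525) → (1.722761, -1.286177)
0.240000: (1.722761, -1.286177); f=(1.044518, 2.215776) → (1.848104, -1.020284)
(x_1(0.36), x_2(0.36)) ≈ (1.8481, -1.0203)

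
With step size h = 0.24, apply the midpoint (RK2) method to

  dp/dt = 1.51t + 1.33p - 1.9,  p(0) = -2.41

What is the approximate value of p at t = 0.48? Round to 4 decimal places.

Midpoint: k1 = f(t_n, p_n); k2 = f(t_n + h/2, p_n + (h/2)·k1); p_{n+1} = p_n + h·k2.
t=0.000000, p=-2.410000:
  k1 = f(0.000000, -2.410000) = -5.105300
  k2 = f(0.120000, -3.022636) = -5.738906
  p ← -2.410000 + 0.24·(-5.738906) = -3.787337
t=0.240000, p=-3.787337:
  k1 = f(0.240000, -3.787337) = -6.574759
  k2 = f(0.360000, -4.576308) = -7.442890
  p ← -3.787337 + 0.24·(-7.442890) = -5.573631
p(0.48) ≈ -5.5736

-5.5736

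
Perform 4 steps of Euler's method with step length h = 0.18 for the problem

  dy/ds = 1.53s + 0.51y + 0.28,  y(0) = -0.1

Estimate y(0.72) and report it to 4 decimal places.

0.4051

Euler: y_{n+1} = y_n + h·f(s_n, y_n).
s=0.000000, y=-0.100000: f=0.229000 → y ← -0.100000 + 0.18·0.229000 = -0.058780
s=0.180000, y=-0.058780: f=0.525422 → y ← -0.058780 + 0.18·0.525422 = 0.035796
s=0.360000, y=0.035796: f=0.849056 → y ← 0.035796 + 0.18·0.849056 = 0.188626
s=0.540000, y=0.188626: f=1.202399 → y ← 0.188626 + 0.18·1.202399 = 0.405058
y(0.72) ≈ 0.4051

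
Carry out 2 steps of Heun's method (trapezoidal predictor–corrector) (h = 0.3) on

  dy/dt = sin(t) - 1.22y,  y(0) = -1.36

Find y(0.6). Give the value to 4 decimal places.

-0.5244

Heun: k1 = f(t_n, y_n); k2 = f(t_n + h, y_n + h·k1); y_{n+1} = y_n + (h/2)·(k1 + k2).
t=0.000000, y=-1.360000:
  k1 = f(0.000000, -1.360000) = 1.659200
  k2 = f(0.300000, -0.862240) = 1.347453
  y ← -1.360000 + (0.3/2)·(1.659200 + 1.347453) = -0.909002
t=0.300000, y=-0.909002:
  k1 = f(0.300000, -0.909002) = 1.404503
  k2 = f(0.600000, -0.487651) = 1.159577
  y ← -0.909002 + (0.3/2)·(1.404503 + 1.159577) = -0.524390
y(0.6) ≈ -0.5244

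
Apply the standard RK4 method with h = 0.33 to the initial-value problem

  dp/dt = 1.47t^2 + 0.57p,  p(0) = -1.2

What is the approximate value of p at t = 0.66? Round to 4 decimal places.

-1.5929

RK4: k1 = f(t_n, p_n); k2 = f(t_n + h/2, p_n + (h/2)·k1); k3 = f(t_n + h/2, p_n + (h/2)·k2); k4 = f(t_n + h, p_n + h·k3); p_{n+1} = p_n + (h/6)·(k1 + 2k2 + 2k3 + k4).
t=0.000000, p=-1.200000:
  k1 = f(0.000000, -1.200000) = -0.684000
  k2 = f(0.165000, -1.312860) = -0.708309
  k3 = f(0.165000, -1.316871) = -0.710596
  k4 = f(0.330000, -1.434497) = -0.657580
  p ← -1.200000 + (0.33/6)·(k1 + 2k2 + 2k3 + k4) = -1.429866
t=0.330000, p=-1.429866:
  k1 = f(0.330000, -1.429866) = -0.654941
  k2 = f(0.495000, -1.537932) = -0.516434
  k3 = f(0.495000, -1.515078) = -0.503408
  k4 = f(0.660000, -1.595991) = -0.269383
  p ← -1.429866 + (0.33/6)·(k1 + 2k2 + 2k3 + k4) = -1.592887
p(0.66) ≈ -1.5929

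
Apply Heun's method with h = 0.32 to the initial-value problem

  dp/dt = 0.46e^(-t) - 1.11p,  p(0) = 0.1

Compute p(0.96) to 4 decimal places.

Heun: k1 = f(t_n, p_n); k2 = f(t_n + h, p_n + h·k1); p_{n+1} = p_n + (h/2)·(k1 + k2).
t=0.000000, p=0.100000:
  k1 = f(0.000000, 0.100000) = 0.349000
  k2 = f(0.320000, 0.211680) = 0.099064
  p ← 0.100000 + (0.32/2)·(0.349000 + 0.099064) = 0.171690
t=0.320000, p=0.171690:
  k1 = f(0.320000, 0.171690) = 0.143452
  k2 = f(0.640000, 0.217595) = 0.001024
  p ← 0.171690 + (0.32/2)·(0.143452 + 0.001024) = 0.194806
t=0.640000, p=0.194806:
  k1 = f(0.640000, 0.194806) = 0.026319
  k2 = f(0.960000, 0.203229) = -0.049453
  p ← 0.194806 + (0.32/2)·(0.026319 + (-0.049453)) = 0.191105
p(0.96) ≈ 0.1911

0.1911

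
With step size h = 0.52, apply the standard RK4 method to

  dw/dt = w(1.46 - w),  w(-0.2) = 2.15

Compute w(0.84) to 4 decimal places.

RK4: k1 = f(t_n, w_n); k2 = f(t_n + h/2, w_n + (h/2)·k1); k3 = f(t_n + h/2, w_n + (h/2)·k2); k4 = f(t_n + h, w_n + h·k3); w_{n+1} = w_n + (h/6)·(k1 + 2k2 + 2k3 + k4).
t=-0.200000, w=2.150000:
  k1 = f(-0.200000, 2.150000) = -1.483500
  k2 = f(0.060000, 1.764290) = -0.536856
  k3 = f(0.060000, 2.010417) = -1.106569
  k4 = f(0.320000, 1.574584) = -0.180422
  w ← 2.150000 + (0.52/6)·(k1 + 2k2 + 2k3 + k4) = 1.720933
t=0.320000, w=1.720933:
  k1 = f(0.320000, 1.720933) = -0.449048
  k2 = f(0.580000, 1.604181) = -0.231292
  k3 = f(0.580000, 1.660797) = -0.333484
  k4 = f(0.840000, 1.547522) = -0.135442
  w ← 1.720933 + (0.52/6)·(k1 + 2k2 + 2k3 + k4) = 1.572383
w(0.84) ≈ 1.5724

1.5724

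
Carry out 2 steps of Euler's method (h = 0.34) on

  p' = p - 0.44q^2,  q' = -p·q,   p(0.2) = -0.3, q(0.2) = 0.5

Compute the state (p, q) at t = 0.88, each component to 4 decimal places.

-0.6342, 0.6333

Euler on (p,q): p_{n+1} = p_n + h·p', q_{n+1} = q_n + h·q'.
0.200000: (-0.300000, 0.500000); f=(-0.410000, 0.150000) → (-0.439400, 0.551000)
0.540000: (-0.439400, 0.551000); f=(-0.572984, 0.242109) → (-0.634215, 0.633317)
(p(0.88), q(0.88)) ≈ (-0.6342, 0.6333)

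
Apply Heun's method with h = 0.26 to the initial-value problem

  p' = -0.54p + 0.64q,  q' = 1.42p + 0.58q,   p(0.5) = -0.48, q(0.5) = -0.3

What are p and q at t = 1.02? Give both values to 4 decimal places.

Heun on (p,q): k1 = f(t_n, state_n); k2 = f(t_n + h, state_n + h·k1); state_{n+1} = state_n + (h/2)·(k1 + k2).
0.500000: (-0.480000, -0.300000)
  k1 = (0.067200, -0.855600)
  predictor → (-0.462528, -0.522456)
  k2 = (-0.084607, -0.959814)
  → (-0.482263, -0.536004)
0.760000: (-0.482263, -0.536004)
  k1 = (-0.082621, -0.995696)
  predictor → (-0.503744, -0.794885)
  k2 = (-0.236704, -1.176350)
  → (-0.523775, -0.818370)
(p(1.02), q(1.02)) ≈ (-0.5238, -0.8184)

-0.5238, -0.8184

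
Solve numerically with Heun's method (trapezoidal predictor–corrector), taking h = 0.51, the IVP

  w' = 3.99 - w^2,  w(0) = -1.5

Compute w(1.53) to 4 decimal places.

1.1460

Heun: k1 = f(x_n, w_n); k2 = f(x_n + h, w_n + h·k1); w_{n+1} = w_n + (h/2)·(k1 + k2).
x=0.000000, w=-1.500000:
  k1 = f(0.000000, -1.500000) = 1.740000
  k2 = f(0.510000, -0.612600) = 3.614721
  w ← -1.500000 + (0.51/2)·(1.740000 + 3.614721) = -0.134546
x=0.510000, w=-0.134546:
  k1 = f(0.510000, -0.134546) = 3.971897
  k2 = f(1.020000, 1.891122) = 0.413659
  w ← -0.134546 + (0.51/2)·(3.971897 + 0.413659) = 0.983771
x=1.020000, w=0.983771:
  k1 = f(1.020000, 0.983771) = 3.022195
  k2 = f(1.530000, 2.525090) = -2.386081
  w ← 0.983771 + (0.51/2)·(3.022195 + (-2.386081)) = 1.145980
w(1.53) ≈ 1.1460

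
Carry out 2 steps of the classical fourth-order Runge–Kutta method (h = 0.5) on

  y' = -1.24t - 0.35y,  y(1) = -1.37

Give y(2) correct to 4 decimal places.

RK4: k1 = f(t_n, y_n); k2 = f(t_n + h/2, y_n + (h/2)·k1); k3 = f(t_n + h/2, y_n + (h/2)·k2); k4 = f(t_n + h, y_n + h·k3); y_{n+1} = y_n + (h/6)·(k1 + 2k2 + 2k3 + k4).
t=1.000000, y=-1.370000:
  k1 = f(1.000000, -1.370000) = -0.760500
  k2 = f(1.250000, -1.560125) = -1.003956
  k3 = f(1.250000, -1.620989) = -0.982654
  k4 = f(1.500000, -1.861327) = -1.208536
  y ← -1.370000 + (0.5/6)·(k1 + 2k2 + 2k3 + k4) = -1.865188
t=1.500000, y=-1.865188:
  k1 = f(1.500000, -1.865188) = -1.207184
  k2 = f(1.750000, -2.166984) = -1.411556
  k3 = f(1.750000, -2.218077) = -1.393673
  k4 = f(2.000000, -2.562025) = -1.583291
  y ← -1.865188 + (0.5/6)·(k1 + 2k2 + 2k3 + k4) = -2.565266
y(2) ≈ -2.5653

-2.5653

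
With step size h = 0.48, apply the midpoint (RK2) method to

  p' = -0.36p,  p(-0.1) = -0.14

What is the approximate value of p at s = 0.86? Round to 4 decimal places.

Midpoint: k1 = f(s_n, p_n); k2 = f(s_n + h/2, p_n + (h/2)·k1); p_{n+1} = p_n + h·k2.
s=-0.100000, p=-0.140000:
  k1 = f(-0.100000, -0.140000) = 0.050400
  k2 = f(0.140000, -0.127904) = 0.046045
  p ← -0.140000 + 0.48·0.046045 = -0.117898
s=0.380000, p=-0.117898:
  k1 = f(0.380000, -0.117898) = 0.042443
  k2 = f(0.620000, -0.107712) = 0.038776
  p ← -0.117898 + 0.48·0.038776 = -0.099286
p(0.86) ≈ -0.0993

-0.0993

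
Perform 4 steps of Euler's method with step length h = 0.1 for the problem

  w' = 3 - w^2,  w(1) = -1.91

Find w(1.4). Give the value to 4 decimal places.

-2.3712

Euler: w_{n+1} = w_n + h·f(x_n, w_n).
x=1.000000, w=-1.910000: f=-0.648100 → w ← -1.910000 + 0.1·(-0.648100) = -1.974810
x=1.100000, w=-1.974810: f=-0.899875 → w ← -1.974810 + 0.1·(-0.899875) = -2.064797
x=1.200000, w=-2.064797: f=-1.263389 → w ← -2.064797 + 0.1·(-1.263389) = -2.191136
x=1.300000, w=-2.191136: f=-1.801078 → w ← -2.191136 + 0.1·(-1.801078) = -2.371244
w(1.4) ≈ -2.3712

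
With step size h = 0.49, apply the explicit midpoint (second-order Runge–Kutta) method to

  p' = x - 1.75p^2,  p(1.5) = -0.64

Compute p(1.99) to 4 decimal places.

0.0429

Midpoint: k1 = f(x_n, p_n); k2 = f(x_n + h/2, p_n + (h/2)·k1); p_{n+1} = p_n + h·k2.
x=1.500000, p=-0.640000:
  k1 = f(1.500000, -0.640000) = 0.783200
  k2 = f(1.745000, -0.448116) = 1.393586
  p ← -0.640000 + 0.49·1.393586 = 0.042857
p(1.99) ≈ 0.0429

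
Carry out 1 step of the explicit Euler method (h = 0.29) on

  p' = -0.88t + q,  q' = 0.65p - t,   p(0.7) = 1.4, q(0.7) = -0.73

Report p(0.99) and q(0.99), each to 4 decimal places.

1.0097, -0.6691

Euler on (p,q): p_{n+1} = p_n + h·p', q_{n+1} = q_n + h·q'.
0.700000: (1.400000, -0.730000); f=(-1.346000, 0.210000) → (1.009660, -0.669100)
(p(0.99), q(0.99)) ≈ (1.0097, -0.6691)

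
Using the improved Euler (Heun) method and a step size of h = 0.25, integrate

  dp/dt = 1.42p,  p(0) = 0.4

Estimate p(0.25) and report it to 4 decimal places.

Heun: k1 = f(t_n, p_n); k2 = f(t_n + h, p_n + h·k1); p_{n+1} = p_n + (h/2)·(k1 + k2).
t=0.000000, p=0.400000:
  k1 = f(0.000000, 0.400000) = 0.568000
  k2 = f(0.250000, 0.542000) = 0.769640
  p ← 0.400000 + (0.25/2)·(0.568000 + 0.769640) = 0.567205
p(0.25) ≈ 0.5672

0.5672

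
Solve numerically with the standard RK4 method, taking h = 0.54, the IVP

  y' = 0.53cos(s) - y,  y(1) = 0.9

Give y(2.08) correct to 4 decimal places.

0.2836

RK4: k1 = f(s_n, y_n); k2 = f(s_n + h/2, y_n + (h/2)·k1); k3 = f(s_n + h/2, y_n + (h/2)·k2); k4 = f(s_n + h, y_n + h·k3); y_{n+1} = y_n + (h/6)·(k1 + 2k2 + 2k3 + k4).
s=1.000000, y=0.900000:
  k1 = f(1.000000, 0.900000) = -0.613640
  k2 = f(1.270000, 0.734317) = -0.577288
  k3 = f(1.270000, 0.744132) = -0.587103
  k4 = f(1.540000, 0.582964) = -0.566645
  y ← 0.900000 + (0.54/6)·(k1 + 2k2 + 2k3 + k4) = 0.584184
s=1.540000, y=0.584184:
  k1 = f(1.540000, 0.584184) = -0.567864
  k2 = f(1.810000, 0.430860) = -0.556433
  k3 = f(1.810000, 0.433947) = -0.559519
  k4 = f(2.080000, 0.282043) = -0.540409
  y ← 0.584184 + (0.54/6)·(k1 + 2k2 + 2k3 + k4) = 0.283568
y(2.08) ≈ 0.2836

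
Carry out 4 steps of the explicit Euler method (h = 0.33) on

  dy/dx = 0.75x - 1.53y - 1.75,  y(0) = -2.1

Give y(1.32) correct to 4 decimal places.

-0.8553

Euler: y_{n+1} = y_n + h·f(x_n, y_n).
x=0.000000, y=-2.100000: f=1.463000 → y ← -2.100000 + 0.33·1.463000 = -1.617210
x=0.330000, y=-1.617210: f=0.971831 → y ← -1.617210 + 0.33·0.971831 = -1.296506
x=0.660000, y=-1.296506: f=0.728654 → y ← -1.296506 + 0.33·0.728654 = -1.056050
x=0.990000, y=-1.056050: f=0.608256 → y ← -1.056050 + 0.33·0.608256 = -0.855325
y(1.32) ≈ -0.8553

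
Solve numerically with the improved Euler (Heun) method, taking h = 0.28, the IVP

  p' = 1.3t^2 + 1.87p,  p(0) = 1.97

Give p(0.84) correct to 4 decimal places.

9.4080

Heun: k1 = f(t_n, p_n); k2 = f(t_n + h, p_n + h·k1); p_{n+1} = p_n + (h/2)·(k1 + k2).
t=0.000000, p=1.970000:
  k1 = f(0.000000, 1.970000) = 3.683900
  k2 = f(0.280000, 3.001492) = 5.714710
  p ← 1.970000 + (0.28/2)·(3.683900 + 5.714710) = 3.285805
t=0.280000, p=3.285805:
  k1 = f(0.280000, 3.285805) = 6.246376
  k2 = f(0.560000, 5.034791) = 9.822739
  p ← 3.285805 + (0.28/2)·(6.246376 + 9.822739) = 5.535481
t=0.560000, p=5.535481:
  k1 = f(0.560000, 5.535481) = 10.759030
  k2 = f(0.840000, 8.548010) = 16.902059
  p ← 5.535481 + (0.28/2)·(10.759030 + 16.902059) = 9.408034
p(0.84) ≈ 9.4080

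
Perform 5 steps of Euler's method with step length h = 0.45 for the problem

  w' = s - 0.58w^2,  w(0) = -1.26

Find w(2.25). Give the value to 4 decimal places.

-10.3986

Euler: w_{n+1} = w_n + h·f(s_n, w_n).
s=0.000000, w=-1.260000: f=-0.920808 → w ← -1.260000 + 0.45·(-0.920808) = -1.674364
s=0.450000, w=-1.674364: f=-1.176026 → w ← -1.674364 + 0.45·(-1.176026) = -2.203575
s=0.900000, w=-2.203575: f=-1.916332 → w ← -2.203575 + 0.45·(-1.916332) = -3.065925
s=1.350000, w=-3.065925: f=-4.101939 → w ← -3.065925 + 0.45·(-4.101939) = -4.911797
s=1.800000, w=-4.911797: f=-12.192936 → w ← -4.911797 + 0.45·(-12.192936) = -10.398618
w(2.25) ≈ -10.3986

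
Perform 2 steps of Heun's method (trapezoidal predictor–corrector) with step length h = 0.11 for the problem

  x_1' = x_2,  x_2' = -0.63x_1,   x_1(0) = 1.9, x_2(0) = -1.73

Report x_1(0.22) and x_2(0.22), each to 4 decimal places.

Heun on (x_1,x_2): k1 = f(t_n, state_n); k2 = f(t_n + h, state_n + h·k1); state_{n+1} = state_n + (h/2)·(k1 + k2).
0.000000: (1.900000, -1.730000)
  k1 = (-1.730000, -1.197000)
  predictor → (1.709700, -1.861670)
  k2 = (-1.861670, -1.077111)
  → (1.702458, -1.855076)
0.110000: (1.702458, -1.855076)
  k1 = (-1.855076, -1.072549)
  predictor → (1.498400, -1.973056)
  k2 = (-1.973056, -0.943992)
  → (1.491911, -1.965986)
(x_1(0.22), x_2(0.22)) ≈ (1.4919, -1.9660)

1.4919, -1.9660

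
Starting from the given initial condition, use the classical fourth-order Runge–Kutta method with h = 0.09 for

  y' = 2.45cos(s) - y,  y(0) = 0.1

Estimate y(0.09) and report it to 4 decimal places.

0.3020

RK4: k1 = f(s_n, y_n); k2 = f(s_n + h/2, y_n + (h/2)·k1); k3 = f(s_n + h/2, y_n + (h/2)·k2); k4 = f(s_n + h, y_n + h·k3); y_{n+1} = y_n + (h/6)·(k1 + 2k2 + 2k3 + k4).
s=0.000000, y=0.100000:
  k1 = f(0.000000, 0.100000) = 2.350000
  k2 = f(0.045000, 0.205750) = 2.241770
  k3 = f(0.045000, 0.200880) = 2.246640
  k4 = f(0.090000, 0.302198) = 2.137887
  y ← 0.100000 + (0.09/6)·(k1 + 2k2 + 2k3 + k4) = 0.301971
y(0.09) ≈ 0.3020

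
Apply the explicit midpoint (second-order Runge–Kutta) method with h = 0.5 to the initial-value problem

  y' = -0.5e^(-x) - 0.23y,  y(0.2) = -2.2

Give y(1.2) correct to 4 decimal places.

Midpoint: k1 = f(x_n, y_n); k2 = f(x_n + h/2, y_n + (h/2)·k1); y_{n+1} = y_n + h·k2.
x=0.200000, y=-2.200000:
  k1 = f(0.200000, -2.200000) = 0.096635
  k2 = f(0.450000, -2.175841) = 0.181629
  y ← -2.200000 + 0.5·0.181629 = -2.109185
x=0.700000, y=-2.109185:
  k1 = f(0.700000, -2.109185) = 0.236820
  k2 = f(0.950000, -2.049980) = 0.278125
  y ← -2.109185 + 0.5·0.278125 = -1.970123
y(1.2) ≈ -1.9701

-1.9701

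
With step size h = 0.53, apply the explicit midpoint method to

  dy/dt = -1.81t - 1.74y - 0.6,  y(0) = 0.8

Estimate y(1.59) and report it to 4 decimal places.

Midpoint: k1 = f(t_n, y_n); k2 = f(t_n + h/2, y_n + (h/2)·k1); y_{n+1} = y_n + h·k2.
t=0.000000, y=0.800000:
  k1 = f(0.000000, 0.800000) = -1.992000
  k2 = f(0.265000, 0.272120) = -1.553139
  y ← 0.800000 + 0.53·(-1.553139) = -0.023164
t=0.530000, y=-0.023164:
  k1 = f(0.530000, -0.023164) = -1.518995
  k2 = f(0.795000, -0.425697) = -1.298237
  y ← -0.023164 + 0.53·(-1.298237) = -0.711229
t=1.060000, y=-0.711229:
  k1 = f(1.060000, -0.711229) = -1.281062
  k2 = f(1.325000, -1.050710) = -1.170014
  y ← -0.711229 + 0.53·(-1.170014) = -1.331336
y(1.59) ≈ -1.3313

-1.3313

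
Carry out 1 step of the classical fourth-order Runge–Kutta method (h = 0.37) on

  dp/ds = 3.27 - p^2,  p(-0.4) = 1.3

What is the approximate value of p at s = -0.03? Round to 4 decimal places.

RK4: k1 = f(s_n, p_n); k2 = f(s_n + h/2, p_n + (h/2)·k1); k3 = f(s_n + h/2, p_n + (h/2)·k2); k4 = f(s_n + h, p_n + h·k3); p_{n+1} = p_n + (h/6)·(k1 + 2k2 + 2k3 + k4).
s=-0.400000, p=1.300000:
  k1 = f(-0.400000, 1.300000) = 1.580000
  k2 = f(-0.215000, 1.592300) = 0.734581
  k3 = f(-0.215000, 1.435897) = 1.208199
  k4 = f(-0.030000, 1.747033) = 0.217874
  p ← 1.300000 + (0.37/6)·(k1 + 2k2 + 2k3 + k4) = 1.650478
p(-0.03) ≈ 1.6505

1.6505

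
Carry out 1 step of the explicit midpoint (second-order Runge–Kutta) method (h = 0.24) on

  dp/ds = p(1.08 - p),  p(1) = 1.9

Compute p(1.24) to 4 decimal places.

1.6397

Midpoint: k1 = f(s_n, p_n); k2 = f(s_n + h/2, p_n + (h/2)·k1); p_{n+1} = p_n + h·k2.
s=1.000000, p=1.900000:
  k1 = f(1.000000, 1.900000) = -1.558000
  k2 = f(1.120000, 1.713040) = -1.084423
  p ← 1.900000 + 0.24·(-1.084423) = 1.639739
p(1.24) ≈ 1.6397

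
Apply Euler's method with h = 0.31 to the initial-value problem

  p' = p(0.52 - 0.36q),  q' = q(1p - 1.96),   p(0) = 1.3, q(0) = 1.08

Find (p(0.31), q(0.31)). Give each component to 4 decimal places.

1.3529, 0.8590

Euler on (p,q): p_{n+1} = p_n + h·p', q_{n+1} = q_n + h·q'.
0.000000: (1.300000, 1.080000); f=(0.170560, -0.712800) → (1.352874, 0.859032)
(p(0.31), q(0.31)) ≈ (1.3529, 0.8590)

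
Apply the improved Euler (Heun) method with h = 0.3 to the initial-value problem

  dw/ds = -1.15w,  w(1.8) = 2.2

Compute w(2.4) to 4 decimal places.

Heun: k1 = f(s_n, w_n); k2 = f(s_n + h, w_n + h·k1); w_{n+1} = w_n + (h/2)·(k1 + k2).
s=1.800000, w=2.200000:
  k1 = f(1.800000, 2.200000) = -2.530000
  k2 = f(2.100000, 1.441000) = -1.657150
  w ← 2.200000 + (0.3/2)·(-2.530000 + (-1.657150)) = 1.571928
s=2.100000, w=1.571928:
  k1 = f(2.100000, 1.571928) = -1.807717
  k2 = f(2.400000, 1.029613) = -1.184054
  w ← 1.571928 + (0.3/2)·(-1.807717 + (-1.184054)) = 1.123162
w(2.4) ≈ 1.1232

1.1232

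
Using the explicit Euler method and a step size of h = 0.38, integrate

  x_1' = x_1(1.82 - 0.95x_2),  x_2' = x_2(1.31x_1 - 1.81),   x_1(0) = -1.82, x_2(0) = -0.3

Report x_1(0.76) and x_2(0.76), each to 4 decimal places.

Euler on (x_1,x_2): x_1_{n+1} = x_1_n + h·x_1', x_2_{n+1} = x_2_n + h·x_2'.
0.000000: (-1.820000, -0.300000); f=(-3.831100, 1.258260) → (-3.275818, 0.178139)
0.380000: (-3.275818, 0.178139); f=(-5.407616, -1.086882) → (-5.330712, -0.234876)
(x_1(0.76), x_2(0.76)) ≈ (-5.3307, -0.2349)

-5.3307, -0.2349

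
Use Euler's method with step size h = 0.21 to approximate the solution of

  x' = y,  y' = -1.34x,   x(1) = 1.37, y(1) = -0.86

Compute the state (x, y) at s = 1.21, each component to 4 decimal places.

Euler on (x,y): x_{n+1} = x_n + h·x', y_{n+1} = y_n + h·y'.
1.000000: (1.370000, -0.860000); f=(-0.860000, -1.835800) → (1.189400, -1.245518)
(x(1.21), y(1.21)) ≈ (1.1894, -1.2455)

1.1894, -1.2455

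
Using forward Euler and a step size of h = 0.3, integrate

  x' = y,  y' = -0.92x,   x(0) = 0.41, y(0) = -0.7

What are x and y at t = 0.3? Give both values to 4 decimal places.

0.2000, -0.8132

Euler on (x,y): x_{n+1} = x_n + h·x', y_{n+1} = y_n + h·y'.
0.000000: (0.410000, -0.700000); f=(-0.700000, -0.377200) → (0.200000, -0.813160)
(x(0.3), y(0.3)) ≈ (0.2000, -0.8132)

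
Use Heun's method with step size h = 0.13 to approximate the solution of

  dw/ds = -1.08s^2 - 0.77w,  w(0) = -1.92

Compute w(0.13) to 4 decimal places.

-1.7386

Heun: k1 = f(s_n, w_n); k2 = f(s_n + h, w_n + h·k1); w_{n+1} = w_n + (h/2)·(k1 + k2).
s=0.000000, w=-1.920000:
  k1 = f(0.000000, -1.920000) = 1.478400
  k2 = f(0.130000, -1.727808) = 1.312160
  w ← -1.920000 + (0.13/2)·(1.478400 + 1.312160) = -1.738614
w(0.13) ≈ -1.7386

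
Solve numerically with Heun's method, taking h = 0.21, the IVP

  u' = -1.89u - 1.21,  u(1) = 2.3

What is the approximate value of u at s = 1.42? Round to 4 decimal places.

0.7268

Heun: k1 = f(s_n, u_n); k2 = f(s_n + h, u_n + h·k1); u_{n+1} = u_n + (h/2)·(k1 + k2).
s=1.000000, u=2.300000:
  k1 = f(1.000000, 2.300000) = -5.557000
  k2 = f(1.210000, 1.133030) = -3.351427
  u ← 2.300000 + (0.21/2)·(-5.557000 + (-3.351427)) = 1.364615
s=1.210000, u=1.364615:
  k1 = f(1.210000, 1.364615) = -3.789123
  k2 = f(1.420000, 0.568899) = -2.285220
  u ← 1.364615 + (0.21/2)·(-3.789123 + (-2.285220)) = 0.726809
u(1.42) ≈ 0.7268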